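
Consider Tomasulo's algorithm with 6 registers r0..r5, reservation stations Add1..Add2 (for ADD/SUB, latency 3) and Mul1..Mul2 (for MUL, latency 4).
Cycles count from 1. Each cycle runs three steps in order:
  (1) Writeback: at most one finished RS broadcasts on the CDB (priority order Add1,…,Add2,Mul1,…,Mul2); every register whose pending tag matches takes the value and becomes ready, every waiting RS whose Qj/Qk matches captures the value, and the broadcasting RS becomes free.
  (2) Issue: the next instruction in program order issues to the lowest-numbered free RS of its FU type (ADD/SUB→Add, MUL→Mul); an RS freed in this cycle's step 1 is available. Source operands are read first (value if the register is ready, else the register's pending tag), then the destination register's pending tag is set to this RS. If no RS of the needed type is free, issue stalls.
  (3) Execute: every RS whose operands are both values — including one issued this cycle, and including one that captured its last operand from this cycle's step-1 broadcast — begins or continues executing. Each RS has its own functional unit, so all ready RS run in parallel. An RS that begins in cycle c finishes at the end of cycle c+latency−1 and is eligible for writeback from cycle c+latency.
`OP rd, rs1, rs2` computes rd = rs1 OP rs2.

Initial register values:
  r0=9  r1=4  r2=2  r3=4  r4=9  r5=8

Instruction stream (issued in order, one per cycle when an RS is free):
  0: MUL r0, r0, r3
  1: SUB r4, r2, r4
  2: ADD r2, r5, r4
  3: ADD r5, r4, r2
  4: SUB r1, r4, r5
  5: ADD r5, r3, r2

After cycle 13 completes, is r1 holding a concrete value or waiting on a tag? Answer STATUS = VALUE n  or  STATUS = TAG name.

STATUS = TAG Add2

c1: issue MUL r0<-Mul1 | r0:Mul1,r1:4,r2:2,r3:4,r4:9,r5:8
c2: issue SUB r4<-Add1 | r0:Mul1,r1:4,r2:2,r3:4,r4:Add1,r5:8
c3: issue ADD r2<-Add2 | r0:Mul1,r1:4,r2:Add2,r3:4,r4:Add1,r5:8
c4: stall | r0:Mul1,r1:4,r2:Add2,r3:4,r4:Add1,r5:8
c5: CDB Add1=-7; issue ADD r5<-Add1 | r0:Mul1,r1:4,r2:Add2,r3:4,r4:-7,r5:Add1
c6: CDB Mul1=36; stall | r0:36,r1:4,r2:Add2,r3:4,r4:-7,r5:Add1
c7: stall | r0:36,r1:4,r2:Add2,r3:4,r4:-7,r5:Add1
c8: CDB Add2=1; issue SUB r1<-Add2 | r0:36,r1:Add2,r2:1,r3:4,r4:-7,r5:Add1
c9: stall | r0:36,r1:Add2,r2:1,r3:4,r4:-7,r5:Add1
c10: stall | r0:36,r1:Add2,r2:1,r3:4,r4:-7,r5:Add1
c11: CDB Add1=-6; issue ADD r5<-Add1 | r0:36,r1:Add2,r2:1,r3:4,r4:-7,r5:Add1
c12: - | r0:36,r1:Add2,r2:1,r3:4,r4:-7,r5:Add1
c13: - | r0:36,r1:Add2,r2:1,r3:4,r4:-7,r5:Add1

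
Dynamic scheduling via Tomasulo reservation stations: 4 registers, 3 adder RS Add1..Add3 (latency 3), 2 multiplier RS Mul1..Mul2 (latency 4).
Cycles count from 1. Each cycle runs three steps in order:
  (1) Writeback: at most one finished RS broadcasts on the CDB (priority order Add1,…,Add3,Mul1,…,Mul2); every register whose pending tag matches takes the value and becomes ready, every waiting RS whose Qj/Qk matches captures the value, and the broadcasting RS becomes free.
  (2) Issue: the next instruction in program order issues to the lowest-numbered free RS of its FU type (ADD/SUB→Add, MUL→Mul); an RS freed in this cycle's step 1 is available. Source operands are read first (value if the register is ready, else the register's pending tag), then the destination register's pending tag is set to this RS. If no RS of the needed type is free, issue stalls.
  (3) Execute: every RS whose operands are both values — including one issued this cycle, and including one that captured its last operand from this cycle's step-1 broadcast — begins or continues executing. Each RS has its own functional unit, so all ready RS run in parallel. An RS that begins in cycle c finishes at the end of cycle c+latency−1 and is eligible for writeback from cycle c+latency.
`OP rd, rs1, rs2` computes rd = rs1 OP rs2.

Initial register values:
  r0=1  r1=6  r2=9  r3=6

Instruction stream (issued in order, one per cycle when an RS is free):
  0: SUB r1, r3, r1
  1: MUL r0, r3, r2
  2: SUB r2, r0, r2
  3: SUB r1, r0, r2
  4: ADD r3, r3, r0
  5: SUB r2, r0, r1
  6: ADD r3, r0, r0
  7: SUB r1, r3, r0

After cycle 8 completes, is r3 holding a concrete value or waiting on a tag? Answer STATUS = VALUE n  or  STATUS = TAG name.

STATUS = TAG Add3

cycle 1: issue SUB r1<-Add1 // r0:1,r1:Add1,r2:9,r3:6
cycle 2: issue MUL r0<-Mul1 // r0:Mul1,r1:Add1,r2:9,r3:6
cycle 3: issue SUB r2<-Add2 // r0:Mul1,r1:Add1,r2:Add2,r3:6
cycle 4: CDB Add1=0; issue SUB r1<-Add1 // r0:Mul1,r1:Add1,r2:Add2,r3:6
cycle 5: issue ADD r3<-Add3 // r0:Mul1,r1:Add1,r2:Add2,r3:Add3
cycle 6: CDB Mul1=54; stall // r0:54,r1:Add1,r2:Add2,r3:Add3
cycle 7: stall // r0:54,r1:Add1,r2:Add2,r3:Add3
cycle 8: stall // r0:54,r1:Add1,r2:Add2,r3:Add3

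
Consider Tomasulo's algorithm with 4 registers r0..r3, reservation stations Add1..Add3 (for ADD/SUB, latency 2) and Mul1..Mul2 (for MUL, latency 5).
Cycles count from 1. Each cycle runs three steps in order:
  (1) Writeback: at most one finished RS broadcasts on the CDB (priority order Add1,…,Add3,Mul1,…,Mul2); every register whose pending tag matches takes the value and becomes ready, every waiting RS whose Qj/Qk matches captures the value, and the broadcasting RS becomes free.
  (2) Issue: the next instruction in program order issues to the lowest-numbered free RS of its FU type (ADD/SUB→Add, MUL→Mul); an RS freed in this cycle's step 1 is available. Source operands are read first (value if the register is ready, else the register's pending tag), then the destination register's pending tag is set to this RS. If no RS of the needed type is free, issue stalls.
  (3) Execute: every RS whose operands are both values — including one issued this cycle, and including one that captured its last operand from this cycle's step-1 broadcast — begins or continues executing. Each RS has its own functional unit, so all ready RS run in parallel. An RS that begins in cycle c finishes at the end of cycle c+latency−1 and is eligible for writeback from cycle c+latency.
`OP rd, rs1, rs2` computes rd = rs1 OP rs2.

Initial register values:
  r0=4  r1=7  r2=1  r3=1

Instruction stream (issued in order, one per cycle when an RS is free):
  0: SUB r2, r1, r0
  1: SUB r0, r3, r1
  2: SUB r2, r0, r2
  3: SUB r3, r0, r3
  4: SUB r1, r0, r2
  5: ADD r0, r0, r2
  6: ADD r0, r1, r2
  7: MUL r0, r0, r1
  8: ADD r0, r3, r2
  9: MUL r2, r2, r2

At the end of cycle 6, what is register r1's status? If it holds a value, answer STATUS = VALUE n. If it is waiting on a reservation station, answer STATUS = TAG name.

  c1: issue SUB r2<-Add1  regs: r0:4,r1:7,r2:Add1,r3:1
  c2: issue SUB r0<-Add2  regs: r0:Add2,r1:7,r2:Add1,r3:1
  c3: CDB Add1=3; issue SUB r2<-Add1  regs: r0:Add2,r1:7,r2:Add1,r3:1
  c4: CDB Add2=-6; issue SUB r3<-Add2  regs: r0:-6,r1:7,r2:Add1,r3:Add2
  c5: issue SUB r1<-Add3  regs: r0:-6,r1:Add3,r2:Add1,r3:Add2
  c6: CDB Add1=-9; issue ADD r0<-Add1  regs: r0:Add1,r1:Add3,r2:-9,r3:Add2

STATUS = TAG Add3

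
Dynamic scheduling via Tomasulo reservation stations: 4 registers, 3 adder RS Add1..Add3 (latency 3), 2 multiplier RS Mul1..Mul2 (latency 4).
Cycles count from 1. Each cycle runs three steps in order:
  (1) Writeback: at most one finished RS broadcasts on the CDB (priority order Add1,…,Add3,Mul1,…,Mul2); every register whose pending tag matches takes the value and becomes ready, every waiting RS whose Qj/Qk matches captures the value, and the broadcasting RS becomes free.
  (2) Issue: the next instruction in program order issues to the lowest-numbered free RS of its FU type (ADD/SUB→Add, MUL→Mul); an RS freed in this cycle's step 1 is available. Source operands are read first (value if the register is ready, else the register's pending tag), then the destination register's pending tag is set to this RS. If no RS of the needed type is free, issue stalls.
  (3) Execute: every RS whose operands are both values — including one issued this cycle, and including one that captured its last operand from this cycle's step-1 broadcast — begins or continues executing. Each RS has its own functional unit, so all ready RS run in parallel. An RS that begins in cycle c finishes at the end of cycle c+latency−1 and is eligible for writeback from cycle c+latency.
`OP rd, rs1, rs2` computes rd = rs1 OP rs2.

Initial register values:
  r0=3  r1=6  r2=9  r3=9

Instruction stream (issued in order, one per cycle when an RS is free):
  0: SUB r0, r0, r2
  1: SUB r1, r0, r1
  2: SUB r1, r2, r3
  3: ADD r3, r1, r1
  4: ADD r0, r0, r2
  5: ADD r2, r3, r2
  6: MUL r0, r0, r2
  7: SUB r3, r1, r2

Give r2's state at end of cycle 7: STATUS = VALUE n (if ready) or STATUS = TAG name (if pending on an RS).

  c1: issue SUB r0<-Add1  regs: r0:Add1,r1:6,r2:9,r3:9
  c2: issue SUB r1<-Add2  regs: r0:Add1,r1:Add2,r2:9,r3:9
  c3: issue SUB r1<-Add3  regs: r0:Add1,r1:Add3,r2:9,r3:9
  c4: CDB Add1=-6; issue ADD r3<-Add1  regs: r0:-6,r1:Add3,r2:9,r3:Add1
  c5: stall  regs: r0:-6,r1:Add3,r2:9,r3:Add1
  c6: CDB Add3=0; issue ADD r0<-Add3  regs: r0:Add3,r1:0,r2:9,r3:Add1
  c7: CDB Add2=-12; issue ADD r2<-Add2  regs: r0:Add3,r1:0,r2:Add2,r3:Add1

STATUS = TAG Add2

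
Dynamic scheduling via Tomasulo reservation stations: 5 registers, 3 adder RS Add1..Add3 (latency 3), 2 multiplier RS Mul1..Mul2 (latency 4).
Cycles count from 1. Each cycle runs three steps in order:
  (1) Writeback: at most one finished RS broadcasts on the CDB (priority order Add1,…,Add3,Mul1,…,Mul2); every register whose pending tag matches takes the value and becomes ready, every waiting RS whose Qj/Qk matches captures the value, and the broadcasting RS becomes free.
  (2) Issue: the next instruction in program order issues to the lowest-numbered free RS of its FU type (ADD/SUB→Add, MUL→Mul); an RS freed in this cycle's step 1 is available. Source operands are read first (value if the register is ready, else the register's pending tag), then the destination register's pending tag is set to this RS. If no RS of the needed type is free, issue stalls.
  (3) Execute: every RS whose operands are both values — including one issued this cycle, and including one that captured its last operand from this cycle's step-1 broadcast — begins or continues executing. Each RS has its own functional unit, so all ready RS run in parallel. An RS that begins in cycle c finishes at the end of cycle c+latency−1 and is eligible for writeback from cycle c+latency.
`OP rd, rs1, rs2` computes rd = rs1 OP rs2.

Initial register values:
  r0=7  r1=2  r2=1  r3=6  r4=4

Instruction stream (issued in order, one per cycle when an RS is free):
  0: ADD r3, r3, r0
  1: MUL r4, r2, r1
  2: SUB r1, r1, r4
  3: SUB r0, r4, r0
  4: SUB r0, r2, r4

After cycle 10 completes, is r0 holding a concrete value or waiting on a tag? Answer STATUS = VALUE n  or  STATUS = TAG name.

cycle 1: issue ADD r3<-Add1 // r0:7,r1:2,r2:1,r3:Add1,r4:4
cycle 2: issue MUL r4<-Mul1 // r0:7,r1:2,r2:1,r3:Add1,r4:Mul1
cycle 3: issue SUB r1<-Add2 // r0:7,r1:Add2,r2:1,r3:Add1,r4:Mul1
cycle 4: CDB Add1=13; issue SUB r0<-Add1 // r0:Add1,r1:Add2,r2:1,r3:13,r4:Mul1
cycle 5: issue SUB r0<-Add3 // r0:Add3,r1:Add2,r2:1,r3:13,r4:Mul1
cycle 6: CDB Mul1=2 // r0:Add3,r1:Add2,r2:1,r3:13,r4:2
cycle 7: - // r0:Add3,r1:Add2,r2:1,r3:13,r4:2
cycle 8: - // r0:Add3,r1:Add2,r2:1,r3:13,r4:2
cycle 9: CDB Add1=-5 // r0:Add3,r1:Add2,r2:1,r3:13,r4:2
cycle 10: CDB Add2=0 // r0:Add3,r1:0,r2:1,r3:13,r4:2

STATUS = TAG Add3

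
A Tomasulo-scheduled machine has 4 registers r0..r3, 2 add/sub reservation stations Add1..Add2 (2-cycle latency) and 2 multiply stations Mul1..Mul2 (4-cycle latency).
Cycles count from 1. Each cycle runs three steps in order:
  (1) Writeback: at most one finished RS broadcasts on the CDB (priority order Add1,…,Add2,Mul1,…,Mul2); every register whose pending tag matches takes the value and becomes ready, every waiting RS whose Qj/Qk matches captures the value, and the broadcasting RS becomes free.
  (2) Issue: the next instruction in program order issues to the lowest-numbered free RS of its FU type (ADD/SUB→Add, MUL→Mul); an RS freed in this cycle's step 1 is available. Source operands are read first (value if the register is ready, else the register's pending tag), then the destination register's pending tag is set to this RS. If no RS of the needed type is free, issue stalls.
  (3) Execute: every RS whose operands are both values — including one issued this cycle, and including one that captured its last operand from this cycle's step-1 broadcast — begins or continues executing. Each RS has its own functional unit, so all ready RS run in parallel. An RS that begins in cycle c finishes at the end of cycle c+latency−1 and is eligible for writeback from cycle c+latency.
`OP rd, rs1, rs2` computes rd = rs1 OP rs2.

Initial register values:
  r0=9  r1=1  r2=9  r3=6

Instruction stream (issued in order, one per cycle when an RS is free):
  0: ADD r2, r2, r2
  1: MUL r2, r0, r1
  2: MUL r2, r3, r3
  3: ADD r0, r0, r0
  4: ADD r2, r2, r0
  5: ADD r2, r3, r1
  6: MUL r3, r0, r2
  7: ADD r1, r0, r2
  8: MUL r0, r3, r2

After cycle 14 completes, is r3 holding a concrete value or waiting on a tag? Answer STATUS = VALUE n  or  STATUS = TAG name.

  c1: issue ADD r2<-Add1  regs: r0:9,r1:1,r2:Add1,r3:6
  c2: issue MUL r2<-Mul1  regs: r0:9,r1:1,r2:Mul1,r3:6
  c3: CDB Add1=18; issue MUL r2<-Mul2  regs: r0:9,r1:1,r2:Mul2,r3:6
  c4: issue ADD r0<-Add1  regs: r0:Add1,r1:1,r2:Mul2,r3:6
  c5: issue ADD r2<-Add2  regs: r0:Add1,r1:1,r2:Add2,r3:6
  c6: CDB Add1=18; issue ADD r2<-Add1  regs: r0:18,r1:1,r2:Add1,r3:6
  c7: CDB Mul1=9; issue MUL r3<-Mul1  regs: r0:18,r1:1,r2:Add1,r3:Mul1
  c8: CDB Add1=7; issue ADD r1<-Add1  regs: r0:18,r1:Add1,r2:7,r3:Mul1
  c9: CDB Mul2=36; issue MUL r0<-Mul2  regs: r0:Mul2,r1:Add1,r2:7,r3:Mul1
  c10: CDB Add1=25  regs: r0:Mul2,r1:25,r2:7,r3:Mul1
  c11: CDB Add2=54  regs: r0:Mul2,r1:25,r2:7,r3:Mul1
  c12: CDB Mul1=126  regs: r0:Mul2,r1:25,r2:7,r3:126
  c13: -  regs: r0:Mul2,r1:25,r2:7,r3:126
  c14: -  regs: r0:Mul2,r1:25,r2:7,r3:126

STATUS = VALUE 126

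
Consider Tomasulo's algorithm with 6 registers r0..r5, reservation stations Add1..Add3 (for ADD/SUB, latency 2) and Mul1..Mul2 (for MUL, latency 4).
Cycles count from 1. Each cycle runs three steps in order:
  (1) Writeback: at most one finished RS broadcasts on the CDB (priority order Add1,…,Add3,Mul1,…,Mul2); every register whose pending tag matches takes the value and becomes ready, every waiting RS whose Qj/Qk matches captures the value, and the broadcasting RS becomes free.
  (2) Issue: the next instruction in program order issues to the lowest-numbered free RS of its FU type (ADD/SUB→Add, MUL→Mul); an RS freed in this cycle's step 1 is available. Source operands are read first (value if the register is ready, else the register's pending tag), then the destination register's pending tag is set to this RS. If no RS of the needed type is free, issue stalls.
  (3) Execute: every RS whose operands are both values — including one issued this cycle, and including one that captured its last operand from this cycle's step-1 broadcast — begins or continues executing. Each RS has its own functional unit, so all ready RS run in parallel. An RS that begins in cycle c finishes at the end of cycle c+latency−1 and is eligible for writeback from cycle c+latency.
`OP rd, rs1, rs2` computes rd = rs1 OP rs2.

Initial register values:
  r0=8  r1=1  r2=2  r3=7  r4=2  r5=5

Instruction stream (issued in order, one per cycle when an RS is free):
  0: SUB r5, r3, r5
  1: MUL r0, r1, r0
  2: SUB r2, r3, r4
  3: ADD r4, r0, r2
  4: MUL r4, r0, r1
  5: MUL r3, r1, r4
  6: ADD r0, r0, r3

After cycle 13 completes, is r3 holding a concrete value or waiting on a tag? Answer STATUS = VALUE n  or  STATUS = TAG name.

STATUS = TAG Mul1

cycle 1: issue SUB r5<-Add1 // r0:8,r1:1,r2:2,r3:7,r4:2,r5:Add1
cycle 2: issue MUL r0<-Mul1 // r0:Mul1,r1:1,r2:2,r3:7,r4:2,r5:Add1
cycle 3: CDB Add1=2; issue SUB r2<-Add1 // r0:Mul1,r1:1,r2:Add1,r3:7,r4:2,r5:2
cycle 4: issue ADD r4<-Add2 // r0:Mul1,r1:1,r2:Add1,r3:7,r4:Add2,r5:2
cycle 5: CDB Add1=5; issue MUL r4<-Mul2 // r0:Mul1,r1:1,r2:5,r3:7,r4:Mul2,r5:2
cycle 6: CDB Mul1=8; issue MUL r3<-Mul1 // r0:8,r1:1,r2:5,r3:Mul1,r4:Mul2,r5:2
cycle 7: issue ADD r0<-Add1 // r0:Add1,r1:1,r2:5,r3:Mul1,r4:Mul2,r5:2
cycle 8: CDB Add2=13 // r0:Add1,r1:1,r2:5,r3:Mul1,r4:Mul2,r5:2
cycle 9: - // r0:Add1,r1:1,r2:5,r3:Mul1,r4:Mul2,r5:2
cycle 10: CDB Mul2=8 // r0:Add1,r1:1,r2:5,r3:Mul1,r4:8,r5:2
cycle 11: - // r0:Add1,r1:1,r2:5,r3:Mul1,r4:8,r5:2
cycle 12: - // r0:Add1,r1:1,r2:5,r3:Mul1,r4:8,r5:2
cycle 13: - // r0:Add1,r1:1,r2:5,r3:Mul1,r4:8,r5:2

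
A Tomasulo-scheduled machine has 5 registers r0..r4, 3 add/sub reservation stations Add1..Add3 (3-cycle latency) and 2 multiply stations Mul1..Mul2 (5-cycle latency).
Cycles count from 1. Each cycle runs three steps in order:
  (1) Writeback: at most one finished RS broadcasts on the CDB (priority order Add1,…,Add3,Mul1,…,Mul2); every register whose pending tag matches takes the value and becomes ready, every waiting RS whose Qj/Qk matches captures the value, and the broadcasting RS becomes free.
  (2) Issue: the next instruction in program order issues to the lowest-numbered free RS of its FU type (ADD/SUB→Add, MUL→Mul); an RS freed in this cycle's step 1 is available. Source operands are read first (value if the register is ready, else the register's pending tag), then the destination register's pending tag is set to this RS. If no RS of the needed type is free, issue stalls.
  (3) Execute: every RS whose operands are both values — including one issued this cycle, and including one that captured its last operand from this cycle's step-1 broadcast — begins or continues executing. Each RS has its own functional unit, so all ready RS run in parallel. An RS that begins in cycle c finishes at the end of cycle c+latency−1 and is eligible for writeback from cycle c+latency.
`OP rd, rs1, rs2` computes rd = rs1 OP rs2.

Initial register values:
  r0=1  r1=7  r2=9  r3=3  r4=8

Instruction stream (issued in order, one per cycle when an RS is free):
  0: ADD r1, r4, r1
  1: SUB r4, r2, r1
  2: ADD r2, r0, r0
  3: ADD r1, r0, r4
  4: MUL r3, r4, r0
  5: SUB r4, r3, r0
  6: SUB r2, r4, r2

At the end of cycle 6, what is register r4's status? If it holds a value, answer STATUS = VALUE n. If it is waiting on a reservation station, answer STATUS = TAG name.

STATUS = TAG Add3

cycle 1: issue ADD r1<-Add1 // r0:1,r1:Add1,r2:9,r3:3,r4:8
cycle 2: issue SUB r4<-Add2 // r0:1,r1:Add1,r2:9,r3:3,r4:Add2
cycle 3: issue ADD r2<-Add3 // r0:1,r1:Add1,r2:Add3,r3:3,r4:Add2
cycle 4: CDB Add1=15; issue ADD r1<-Add1 // r0:1,r1:Add1,r2:Add3,r3:3,r4:Add2
cycle 5: issue MUL r3<-Mul1 // r0:1,r1:Add1,r2:Add3,r3:Mul1,r4:Add2
cycle 6: CDB Add3=2; issue SUB r4<-Add3 // r0:1,r1:Add1,r2:2,r3:Mul1,r4:Add3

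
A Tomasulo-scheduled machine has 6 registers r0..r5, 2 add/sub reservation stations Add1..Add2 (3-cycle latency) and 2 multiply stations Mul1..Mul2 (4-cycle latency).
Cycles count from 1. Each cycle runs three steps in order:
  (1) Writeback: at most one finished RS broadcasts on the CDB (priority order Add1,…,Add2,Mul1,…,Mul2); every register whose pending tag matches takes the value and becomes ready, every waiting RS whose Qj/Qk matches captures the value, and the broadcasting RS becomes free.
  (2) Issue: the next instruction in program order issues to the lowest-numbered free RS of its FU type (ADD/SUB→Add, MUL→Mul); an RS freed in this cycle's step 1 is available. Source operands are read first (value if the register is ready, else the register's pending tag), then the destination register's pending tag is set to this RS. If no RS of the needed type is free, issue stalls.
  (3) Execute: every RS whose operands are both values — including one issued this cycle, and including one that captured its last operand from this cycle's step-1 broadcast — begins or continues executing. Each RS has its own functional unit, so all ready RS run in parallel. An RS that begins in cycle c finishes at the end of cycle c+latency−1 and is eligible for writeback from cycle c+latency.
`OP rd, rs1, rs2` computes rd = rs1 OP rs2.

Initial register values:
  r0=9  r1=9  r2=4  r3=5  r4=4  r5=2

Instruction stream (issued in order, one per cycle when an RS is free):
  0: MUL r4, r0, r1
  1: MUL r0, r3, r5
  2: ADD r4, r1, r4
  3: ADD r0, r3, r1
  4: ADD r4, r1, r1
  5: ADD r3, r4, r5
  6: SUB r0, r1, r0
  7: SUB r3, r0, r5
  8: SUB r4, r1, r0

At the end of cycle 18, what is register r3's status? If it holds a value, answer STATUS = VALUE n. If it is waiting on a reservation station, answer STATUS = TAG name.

STATUS = VALUE -7

cycle 1: issue MUL r4<-Mul1 // r0:9,r1:9,r2:4,r3:5,r4:Mul1,r5:2
cycle 2: issue MUL r0<-Mul2 // r0:Mul2,r1:9,r2:4,r3:5,r4:Mul1,r5:2
cycle 3: issue ADD r4<-Add1 // r0:Mul2,r1:9,r2:4,r3:5,r4:Add1,r5:2
cycle 4: issue ADD r0<-Add2 // r0:Add2,r1:9,r2:4,r3:5,r4:Add1,r5:2
cycle 5: CDB Mul1=81; stall // r0:Add2,r1:9,r2:4,r3:5,r4:Add1,r5:2
cycle 6: CDB Mul2=10; stall // r0:Add2,r1:9,r2:4,r3:5,r4:Add1,r5:2
cycle 7: CDB Add2=14; issue ADD r4<-Add2 // r0:14,r1:9,r2:4,r3:5,r4:Add2,r5:2
cycle 8: CDB Add1=90; issue ADD r3<-Add1 // r0:14,r1:9,r2:4,r3:Add1,r4:Add2,r5:2
cycle 9: stall // r0:14,r1:9,r2:4,r3:Add1,r4:Add2,r5:2
cycle 10: CDB Add2=18; issue SUB r0<-Add2 // r0:Add2,r1:9,r2:4,r3:Add1,r4:18,r5:2
cycle 11: stall // r0:Add2,r1:9,r2:4,r3:Add1,r4:18,r5:2
cycle 12: stall // r0:Add2,r1:9,r2:4,r3:Add1,r4:18,r5:2
cycle 13: CDB Add1=20; issue SUB r3<-Add1 // r0:Add2,r1:9,r2:4,r3:Add1,r4:18,r5:2
cycle 14: CDB Add2=-5; issue SUB r4<-Add2 // r0:-5,r1:9,r2:4,r3:Add1,r4:Add2,r5:2
cycle 15: - // r0:-5,r1:9,r2:4,r3:Add1,r4:Add2,r5:2
cycle 16: - // r0:-5,r1:9,r2:4,r3:Add1,r4:Add2,r5:2
cycle 17: CDB Add1=-7 // r0:-5,r1:9,r2:4,r3:-7,r4:Add2,r5:2
cycle 18: CDB Add2=14 // r0:-5,r1:9,r2:4,r3:-7,r4:14,r5:2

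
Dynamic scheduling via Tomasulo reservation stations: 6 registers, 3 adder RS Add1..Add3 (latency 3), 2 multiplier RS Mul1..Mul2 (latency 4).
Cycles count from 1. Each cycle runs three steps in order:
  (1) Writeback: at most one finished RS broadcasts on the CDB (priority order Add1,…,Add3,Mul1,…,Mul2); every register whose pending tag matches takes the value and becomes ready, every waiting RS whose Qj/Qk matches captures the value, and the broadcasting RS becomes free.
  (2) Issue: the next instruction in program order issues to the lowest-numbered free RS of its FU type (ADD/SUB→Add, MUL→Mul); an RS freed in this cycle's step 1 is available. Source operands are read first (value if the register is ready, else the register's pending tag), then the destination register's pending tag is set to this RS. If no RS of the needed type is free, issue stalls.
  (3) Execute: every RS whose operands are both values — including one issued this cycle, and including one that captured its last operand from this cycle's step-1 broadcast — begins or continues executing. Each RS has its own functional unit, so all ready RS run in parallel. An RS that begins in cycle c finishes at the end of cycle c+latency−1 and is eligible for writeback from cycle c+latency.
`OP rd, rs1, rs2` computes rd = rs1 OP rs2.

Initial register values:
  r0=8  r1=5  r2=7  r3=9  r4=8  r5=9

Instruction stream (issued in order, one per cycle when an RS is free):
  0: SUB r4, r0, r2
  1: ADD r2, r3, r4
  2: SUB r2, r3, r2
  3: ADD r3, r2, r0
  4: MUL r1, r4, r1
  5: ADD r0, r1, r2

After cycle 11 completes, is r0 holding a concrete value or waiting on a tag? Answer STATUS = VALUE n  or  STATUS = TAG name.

  c1: issue SUB r4<-Add1  regs: r0:8,r1:5,r2:7,r3:9,r4:Add1,r5:9
  c2: issue ADD r2<-Add2  regs: r0:8,r1:5,r2:Add2,r3:9,r4:Add1,r5:9
  c3: issue SUB r2<-Add3  regs: r0:8,r1:5,r2:Add3,r3:9,r4:Add1,r5:9
  c4: CDB Add1=1; issue ADD r3<-Add1  regs: r0:8,r1:5,r2:Add3,r3:Add1,r4:1,r5:9
  c5: issue MUL r1<-Mul1  regs: r0:8,r1:Mul1,r2:Add3,r3:Add1,r4:1,r5:9
  c6: stall  regs: r0:8,r1:Mul1,r2:Add3,r3:Add1,r4:1,r5:9
  c7: CDB Add2=10; issue ADD r0<-Add2  regs: r0:Add2,r1:Mul1,r2:Add3,r3:Add1,r4:1,r5:9
  c8: -  regs: r0:Add2,r1:Mul1,r2:Add3,r3:Add1,r4:1,r5:9
  c9: CDB Mul1=5  regs: r0:Add2,r1:5,r2:Add3,r3:Add1,r4:1,r5:9
  c10: CDB Add3=-1  regs: r0:Add2,r1:5,r2:-1,r3:Add1,r4:1,r5:9
  c11: -  regs: r0:Add2,r1:5,r2:-1,r3:Add1,r4:1,r5:9

STATUS = TAG Add2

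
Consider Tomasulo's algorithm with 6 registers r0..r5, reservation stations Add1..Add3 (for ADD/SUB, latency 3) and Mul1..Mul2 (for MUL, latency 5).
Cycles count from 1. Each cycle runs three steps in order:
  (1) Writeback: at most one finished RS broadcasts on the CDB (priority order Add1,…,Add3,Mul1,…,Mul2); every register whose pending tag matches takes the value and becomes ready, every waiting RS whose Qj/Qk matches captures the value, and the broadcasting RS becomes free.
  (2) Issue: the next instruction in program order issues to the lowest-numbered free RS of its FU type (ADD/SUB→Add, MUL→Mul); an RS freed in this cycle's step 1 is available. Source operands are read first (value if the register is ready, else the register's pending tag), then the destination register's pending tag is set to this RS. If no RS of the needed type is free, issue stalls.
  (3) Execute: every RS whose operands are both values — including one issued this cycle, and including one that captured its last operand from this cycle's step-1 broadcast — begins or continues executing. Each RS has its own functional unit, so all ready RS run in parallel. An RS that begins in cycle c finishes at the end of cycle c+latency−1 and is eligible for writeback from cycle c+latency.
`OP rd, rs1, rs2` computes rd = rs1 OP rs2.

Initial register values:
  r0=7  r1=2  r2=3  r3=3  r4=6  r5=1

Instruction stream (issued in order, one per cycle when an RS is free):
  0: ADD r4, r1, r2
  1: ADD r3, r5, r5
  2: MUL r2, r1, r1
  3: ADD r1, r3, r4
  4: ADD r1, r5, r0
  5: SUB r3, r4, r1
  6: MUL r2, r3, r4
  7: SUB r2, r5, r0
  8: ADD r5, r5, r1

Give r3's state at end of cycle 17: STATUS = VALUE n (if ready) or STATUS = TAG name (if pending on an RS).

c1: issue ADD r4<-Add1 | r0:7,r1:2,r2:3,r3:3,r4:Add1,r5:1
c2: issue ADD r3<-Add2 | r0:7,r1:2,r2:3,r3:Add2,r4:Add1,r5:1
c3: issue MUL r2<-Mul1 | r0:7,r1:2,r2:Mul1,r3:Add2,r4:Add1,r5:1
c4: CDB Add1=5; issue ADD r1<-Add1 | r0:7,r1:Add1,r2:Mul1,r3:Add2,r4:5,r5:1
c5: CDB Add2=2; issue ADD r1<-Add2 | r0:7,r1:Add2,r2:Mul1,r3:2,r4:5,r5:1
c6: issue SUB r3<-Add3 | r0:7,r1:Add2,r2:Mul1,r3:Add3,r4:5,r5:1
c7: issue MUL r2<-Mul2 | r0:7,r1:Add2,r2:Mul2,r3:Add3,r4:5,r5:1
c8: CDB Add1=7; issue SUB r2<-Add1 | r0:7,r1:Add2,r2:Add1,r3:Add3,r4:5,r5:1
c9: CDB Add2=8; issue ADD r5<-Add2 | r0:7,r1:8,r2:Add1,r3:Add3,r4:5,r5:Add2
c10: CDB Mul1=4 | r0:7,r1:8,r2:Add1,r3:Add3,r4:5,r5:Add2
c11: CDB Add1=-6 | r0:7,r1:8,r2:-6,r3:Add3,r4:5,r5:Add2
c12: CDB Add2=9 | r0:7,r1:8,r2:-6,r3:Add3,r4:5,r5:9
c13: CDB Add3=-3 | r0:7,r1:8,r2:-6,r3:-3,r4:5,r5:9
c14: - | r0:7,r1:8,r2:-6,r3:-3,r4:5,r5:9
c15: - | r0:7,r1:8,r2:-6,r3:-3,r4:5,r5:9
c16: - | r0:7,r1:8,r2:-6,r3:-3,r4:5,r5:9
c17: - | r0:7,r1:8,r2:-6,r3:-3,r4:5,r5:9

STATUS = VALUE -3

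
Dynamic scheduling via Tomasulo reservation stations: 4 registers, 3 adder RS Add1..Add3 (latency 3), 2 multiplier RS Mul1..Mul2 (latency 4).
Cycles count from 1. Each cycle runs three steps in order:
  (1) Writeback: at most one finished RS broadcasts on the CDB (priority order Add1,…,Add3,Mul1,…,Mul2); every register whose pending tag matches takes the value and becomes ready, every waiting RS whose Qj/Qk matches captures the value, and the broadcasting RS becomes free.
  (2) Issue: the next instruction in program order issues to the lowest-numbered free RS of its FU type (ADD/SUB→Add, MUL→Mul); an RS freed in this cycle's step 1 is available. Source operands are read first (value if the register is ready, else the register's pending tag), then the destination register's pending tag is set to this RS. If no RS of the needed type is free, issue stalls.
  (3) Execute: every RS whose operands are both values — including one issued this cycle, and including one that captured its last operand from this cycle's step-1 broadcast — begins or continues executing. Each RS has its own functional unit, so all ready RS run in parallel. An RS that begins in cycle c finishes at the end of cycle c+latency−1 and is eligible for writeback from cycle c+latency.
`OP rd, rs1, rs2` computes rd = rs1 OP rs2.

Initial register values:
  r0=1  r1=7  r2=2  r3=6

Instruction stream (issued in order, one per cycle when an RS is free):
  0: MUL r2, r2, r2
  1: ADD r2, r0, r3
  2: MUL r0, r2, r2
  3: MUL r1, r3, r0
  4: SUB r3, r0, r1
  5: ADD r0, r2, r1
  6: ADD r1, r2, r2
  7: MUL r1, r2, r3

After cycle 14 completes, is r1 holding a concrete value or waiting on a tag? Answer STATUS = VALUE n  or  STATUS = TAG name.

c1: issue MUL r2<-Mul1 | r0:1,r1:7,r2:Mul1,r3:6
c2: issue ADD r2<-Add1 | r0:1,r1:7,r2:Add1,r3:6
c3: issue MUL r0<-Mul2 | r0:Mul2,r1:7,r2:Add1,r3:6
c4: stall | r0:Mul2,r1:7,r2:Add1,r3:6
c5: CDB Add1=7; stall | r0:Mul2,r1:7,r2:7,r3:6
c6: CDB Mul1=4; issue MUL r1<-Mul1 | r0:Mul2,r1:Mul1,r2:7,r3:6
c7: issue SUB r3<-Add1 | r0:Mul2,r1:Mul1,r2:7,r3:Add1
c8: issue ADD r0<-Add2 | r0:Add2,r1:Mul1,r2:7,r3:Add1
c9: CDB Mul2=49; issue ADD r1<-Add3 | r0:Add2,r1:Add3,r2:7,r3:Add1
c10: issue MUL r1<-Mul2 | r0:Add2,r1:Mul2,r2:7,r3:Add1
c11: - | r0:Add2,r1:Mul2,r2:7,r3:Add1
c12: CDB Add3=14 | r0:Add2,r1:Mul2,r2:7,r3:Add1
c13: CDB Mul1=294 | r0:Add2,r1:Mul2,r2:7,r3:Add1
c14: - | r0:Add2,r1:Mul2,r2:7,r3:Add1

STATUS = TAG Mul2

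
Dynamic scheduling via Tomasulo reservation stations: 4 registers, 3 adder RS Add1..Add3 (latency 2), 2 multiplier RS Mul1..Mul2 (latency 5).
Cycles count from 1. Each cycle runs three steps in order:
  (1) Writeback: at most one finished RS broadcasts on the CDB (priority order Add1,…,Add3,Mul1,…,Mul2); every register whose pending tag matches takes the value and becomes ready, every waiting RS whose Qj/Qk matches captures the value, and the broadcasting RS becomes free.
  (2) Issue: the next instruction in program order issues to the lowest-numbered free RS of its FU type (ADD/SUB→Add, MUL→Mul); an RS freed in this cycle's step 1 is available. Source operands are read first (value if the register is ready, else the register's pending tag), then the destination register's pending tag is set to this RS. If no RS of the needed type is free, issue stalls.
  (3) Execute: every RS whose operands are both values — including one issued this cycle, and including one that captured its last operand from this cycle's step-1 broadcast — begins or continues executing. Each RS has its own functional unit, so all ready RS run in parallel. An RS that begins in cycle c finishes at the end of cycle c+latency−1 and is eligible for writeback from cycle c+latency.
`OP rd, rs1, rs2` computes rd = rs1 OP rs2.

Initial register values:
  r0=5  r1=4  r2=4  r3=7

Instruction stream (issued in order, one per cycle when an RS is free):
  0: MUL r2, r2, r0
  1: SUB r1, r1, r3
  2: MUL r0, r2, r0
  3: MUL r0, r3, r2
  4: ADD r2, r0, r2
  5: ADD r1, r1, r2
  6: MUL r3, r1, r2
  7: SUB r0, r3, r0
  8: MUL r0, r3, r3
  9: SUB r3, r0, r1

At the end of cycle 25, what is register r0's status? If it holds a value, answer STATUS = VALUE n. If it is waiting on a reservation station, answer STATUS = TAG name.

STATUS = VALUE 631014400

c1: issue MUL r2<-Mul1 | r0:5,r1:4,r2:Mul1,r3:7
c2: issue SUB r1<-Add1 | r0:5,r1:Add1,r2:Mul1,r3:7
c3: issue MUL r0<-Mul2 | r0:Mul2,r1:Add1,r2:Mul1,r3:7
c4: CDB Add1=-3; stall | r0:Mul2,r1:-3,r2:Mul1,r3:7
c5: stall | r0:Mul2,r1:-3,r2:Mul1,r3:7
c6: CDB Mul1=20; issue MUL r0<-Mul1 | r0:Mul1,r1:-3,r2:20,r3:7
c7: issue ADD r2<-Add1 | r0:Mul1,r1:-3,r2:Add1,r3:7
c8: issue ADD r1<-Add2 | r0:Mul1,r1:Add2,r2:Add1,r3:7
c9: stall | r0:Mul1,r1:Add2,r2:Add1,r3:7
c10: stall | r0:Mul1,r1:Add2,r2:Add1,r3:7
c11: CDB Mul1=140; issue MUL r3<-Mul1 | r0:140,r1:Add2,r2:Add1,r3:Mul1
c12: CDB Mul2=100; issue SUB r0<-Add3 | r0:Add3,r1:Add2,r2:Add1,r3:Mul1
c13: CDB Add1=160; issue MUL r0<-Mul2 | r0:Mul2,r1:Add2,r2:160,r3:Mul1
c14: issue SUB r3<-Add1 | r0:Mul2,r1:Add2,r2:160,r3:Add1
c15: CDB Add2=157 | r0:Mul2,r1:157,r2:160,r3:Add1
c16: - | r0:Mul2,r1:157,r2:160,r3:Add1
c17: - | r0:Mul2,r1:157,r2:160,r3:Add1
c18: - | r0:Mul2,r1:157,r2:160,r3:Add1
c19: - | r0:Mul2,r1:157,r2:160,r3:Add1
c20: CDB Mul1=25120 | r0:Mul2,r1:157,r2:160,r3:Add1
c21: - | r0:Mul2,r1:157,r2:160,r3:Add1
c22: CDB Add3=24980 | r0:Mul2,r1:157,r2:160,r3:Add1
c23: - | r0:Mul2,r1:157,r2:160,r3:Add1
c24: - | r0:Mul2,r1:157,r2:160,r3:Add1
c25: CDB Mul2=631014400 | r0:631014400,r1:157,r2:160,r3:Add1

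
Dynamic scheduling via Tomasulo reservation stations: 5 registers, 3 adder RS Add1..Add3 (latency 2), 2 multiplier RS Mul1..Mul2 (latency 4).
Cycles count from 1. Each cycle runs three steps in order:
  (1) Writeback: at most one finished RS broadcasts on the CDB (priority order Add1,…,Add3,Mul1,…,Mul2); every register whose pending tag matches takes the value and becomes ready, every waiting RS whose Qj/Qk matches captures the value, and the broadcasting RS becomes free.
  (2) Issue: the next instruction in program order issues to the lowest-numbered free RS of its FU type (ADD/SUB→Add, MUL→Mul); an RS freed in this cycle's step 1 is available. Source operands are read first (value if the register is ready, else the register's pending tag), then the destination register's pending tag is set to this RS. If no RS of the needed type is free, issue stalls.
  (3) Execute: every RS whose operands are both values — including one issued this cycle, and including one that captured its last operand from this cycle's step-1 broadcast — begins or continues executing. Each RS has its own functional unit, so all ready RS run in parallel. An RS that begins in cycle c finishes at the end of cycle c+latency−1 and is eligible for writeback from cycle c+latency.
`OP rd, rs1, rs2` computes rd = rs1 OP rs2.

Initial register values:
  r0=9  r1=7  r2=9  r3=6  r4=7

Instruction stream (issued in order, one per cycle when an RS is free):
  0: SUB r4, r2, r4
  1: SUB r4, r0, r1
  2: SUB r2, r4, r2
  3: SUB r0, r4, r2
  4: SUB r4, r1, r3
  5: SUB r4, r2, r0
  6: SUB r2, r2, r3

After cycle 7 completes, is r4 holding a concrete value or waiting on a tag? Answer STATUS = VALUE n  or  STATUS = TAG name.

c1: issue SUB r4<-Add1 | r0:9,r1:7,r2:9,r3:6,r4:Add1
c2: issue SUB r4<-Add2 | r0:9,r1:7,r2:9,r3:6,r4:Add2
c3: CDB Add1=2; issue SUB r2<-Add1 | r0:9,r1:7,r2:Add1,r3:6,r4:Add2
c4: CDB Add2=2; issue SUB r0<-Add2 | r0:Add2,r1:7,r2:Add1,r3:6,r4:2
c5: issue SUB r4<-Add3 | r0:Add2,r1:7,r2:Add1,r3:6,r4:Add3
c6: CDB Add1=-7; issue SUB r4<-Add1 | r0:Add2,r1:7,r2:-7,r3:6,r4:Add1
c7: CDB Add3=1; issue SUB r2<-Add3 | r0:Add2,r1:7,r2:Add3,r3:6,r4:Add1

STATUS = TAG Add1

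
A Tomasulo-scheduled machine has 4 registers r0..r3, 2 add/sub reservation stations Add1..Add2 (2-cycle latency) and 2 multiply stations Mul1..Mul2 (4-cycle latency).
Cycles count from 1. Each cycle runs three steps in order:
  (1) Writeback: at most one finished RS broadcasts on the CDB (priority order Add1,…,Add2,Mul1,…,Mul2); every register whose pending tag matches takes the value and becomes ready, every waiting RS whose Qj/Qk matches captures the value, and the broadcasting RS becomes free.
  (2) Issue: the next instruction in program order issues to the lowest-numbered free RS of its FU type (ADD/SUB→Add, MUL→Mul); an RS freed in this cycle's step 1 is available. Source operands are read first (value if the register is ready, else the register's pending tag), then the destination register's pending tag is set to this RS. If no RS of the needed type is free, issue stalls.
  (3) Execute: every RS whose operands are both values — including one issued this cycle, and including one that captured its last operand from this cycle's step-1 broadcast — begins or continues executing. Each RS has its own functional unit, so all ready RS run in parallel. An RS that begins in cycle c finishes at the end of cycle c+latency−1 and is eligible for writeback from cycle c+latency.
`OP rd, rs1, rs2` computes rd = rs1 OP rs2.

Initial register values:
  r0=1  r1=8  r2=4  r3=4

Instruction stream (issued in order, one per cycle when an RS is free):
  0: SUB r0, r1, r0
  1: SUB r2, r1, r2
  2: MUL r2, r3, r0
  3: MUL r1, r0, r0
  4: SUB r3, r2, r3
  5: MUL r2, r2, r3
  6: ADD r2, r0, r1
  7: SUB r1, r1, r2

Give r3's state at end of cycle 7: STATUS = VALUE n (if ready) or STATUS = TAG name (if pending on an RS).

STATUS = TAG Add1

cycle 1: issue SUB r0<-Add1 // r0:Add1,r1:8,r2:4,r3:4
cycle 2: issue SUB r2<-Add2 // r0:Add1,r1:8,r2:Add2,r3:4
cycle 3: CDB Add1=7; issue MUL r2<-Mul1 // r0:7,r1:8,r2:Mul1,r3:4
cycle 4: CDB Add2=4; issue MUL r1<-Mul2 // r0:7,r1:Mul2,r2:Mul1,r3:4
cycle 5: issue SUB r3<-Add1 // r0:7,r1:Mul2,r2:Mul1,r3:Add1
cycle 6: stall // r0:7,r1:Mul2,r2:Mul1,r3:Add1
cycle 7: CDB Mul1=28; issue MUL r2<-Mul1 // r0:7,r1:Mul2,r2:Mul1,r3:Add1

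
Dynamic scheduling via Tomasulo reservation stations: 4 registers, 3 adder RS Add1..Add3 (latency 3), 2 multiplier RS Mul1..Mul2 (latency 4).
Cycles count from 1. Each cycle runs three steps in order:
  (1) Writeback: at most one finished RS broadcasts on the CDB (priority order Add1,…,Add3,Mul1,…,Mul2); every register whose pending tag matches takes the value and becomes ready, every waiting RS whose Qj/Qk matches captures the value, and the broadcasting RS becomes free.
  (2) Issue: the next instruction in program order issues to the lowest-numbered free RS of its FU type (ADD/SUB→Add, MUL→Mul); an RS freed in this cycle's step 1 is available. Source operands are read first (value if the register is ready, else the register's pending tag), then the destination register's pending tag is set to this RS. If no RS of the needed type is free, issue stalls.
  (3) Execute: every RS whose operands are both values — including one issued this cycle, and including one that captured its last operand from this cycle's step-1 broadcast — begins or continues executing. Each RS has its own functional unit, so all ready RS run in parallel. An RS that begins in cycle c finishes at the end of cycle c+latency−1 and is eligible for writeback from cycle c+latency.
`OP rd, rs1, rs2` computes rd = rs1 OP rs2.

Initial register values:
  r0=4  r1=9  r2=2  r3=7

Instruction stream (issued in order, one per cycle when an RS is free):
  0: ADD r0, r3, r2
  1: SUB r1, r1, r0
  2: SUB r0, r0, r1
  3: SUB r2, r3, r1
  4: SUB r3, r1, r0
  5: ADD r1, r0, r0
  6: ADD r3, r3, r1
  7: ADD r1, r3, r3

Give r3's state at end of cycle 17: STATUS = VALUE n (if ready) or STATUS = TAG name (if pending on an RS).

c1: issue ADD r0<-Add1 | r0:Add1,r1:9,r2:2,r3:7
c2: issue SUB r1<-Add2 | r0:Add1,r1:Add2,r2:2,r3:7
c3: issue SUB r0<-Add3 | r0:Add3,r1:Add2,r2:2,r3:7
c4: CDB Add1=9; issue SUB r2<-Add1 | r0:Add3,r1:Add2,r2:Add1,r3:7
c5: stall | r0:Add3,r1:Add2,r2:Add1,r3:7
c6: stall | r0:Add3,r1:Add2,r2:Add1,r3:7
c7: CDB Add2=0; issue SUB r3<-Add2 | r0:Add3,r1:0,r2:Add1,r3:Add2
c8: stall | r0:Add3,r1:0,r2:Add1,r3:Add2
c9: stall | r0:Add3,r1:0,r2:Add1,r3:Add2
c10: CDB Add1=7; issue ADD r1<-Add1 | r0:Add3,r1:Add1,r2:7,r3:Add2
c11: CDB Add3=9; issue ADD r3<-Add3 | r0:9,r1:Add1,r2:7,r3:Add3
c12: stall | r0:9,r1:Add1,r2:7,r3:Add3
c13: stall | r0:9,r1:Add1,r2:7,r3:Add3
c14: CDB Add1=18; issue ADD r1<-Add1 | r0:9,r1:Add1,r2:7,r3:Add3
c15: CDB Add2=-9 | r0:9,r1:Add1,r2:7,r3:Add3
c16: - | r0:9,r1:Add1,r2:7,r3:Add3
c17: - | r0:9,r1:Add1,r2:7,r3:Add3

STATUS = TAG Add3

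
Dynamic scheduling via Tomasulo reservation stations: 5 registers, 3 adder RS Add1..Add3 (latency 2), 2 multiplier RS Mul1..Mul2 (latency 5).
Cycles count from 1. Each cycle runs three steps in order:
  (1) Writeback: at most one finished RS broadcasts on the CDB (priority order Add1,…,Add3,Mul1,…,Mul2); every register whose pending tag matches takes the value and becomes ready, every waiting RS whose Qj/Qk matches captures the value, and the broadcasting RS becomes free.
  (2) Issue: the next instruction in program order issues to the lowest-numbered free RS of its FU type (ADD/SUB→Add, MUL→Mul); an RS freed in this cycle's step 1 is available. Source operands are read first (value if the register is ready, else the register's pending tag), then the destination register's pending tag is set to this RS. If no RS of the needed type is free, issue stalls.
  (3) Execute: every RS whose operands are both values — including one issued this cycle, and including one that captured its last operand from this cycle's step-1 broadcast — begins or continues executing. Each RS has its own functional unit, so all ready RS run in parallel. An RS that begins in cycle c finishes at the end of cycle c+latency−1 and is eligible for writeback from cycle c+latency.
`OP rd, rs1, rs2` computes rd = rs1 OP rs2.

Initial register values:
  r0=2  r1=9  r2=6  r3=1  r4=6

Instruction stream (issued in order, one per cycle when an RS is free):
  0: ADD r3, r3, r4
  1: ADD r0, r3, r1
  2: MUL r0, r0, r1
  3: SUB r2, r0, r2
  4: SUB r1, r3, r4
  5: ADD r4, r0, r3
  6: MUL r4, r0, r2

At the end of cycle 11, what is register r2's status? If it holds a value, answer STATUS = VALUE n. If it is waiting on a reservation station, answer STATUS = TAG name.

  c1: issue ADD r3<-Add1  regs: r0:2,r1:9,r2:6,r3:Add1,r4:6
  c2: issue ADD r0<-Add2  regs: r0:Add2,r1:9,r2:6,r3:Add1,r4:6
  c3: CDB Add1=7; issue MUL r0<-Mul1  regs: r0:Mul1,r1:9,r2:6,r3:7,r4:6
  c4: issue SUB r2<-Add1  regs: r0:Mul1,r1:9,r2:Add1,r3:7,r4:6
  c5: CDB Add2=16; issue SUB r1<-Add2  regs: r0:Mul1,r1:Add2,r2:Add1,r3:7,r4:6
  c6: issue ADD r4<-Add3  regs: r0:Mul1,r1:Add2,r2:Add1,r3:7,r4:Add3
  c7: CDB Add2=1; issue MUL r4<-Mul2  regs: r0:Mul1,r1:1,r2:Add1,r3:7,r4:Mul2
  c8: -  regs: r0:Mul1,r1:1,r2:Add1,r3:7,r4:Mul2
  c9: -  regs: r0:Mul1,r1:1,r2:Add1,r3:7,r4:Mul2
  c10: CDB Mul1=144  regs: r0:144,r1:1,r2:Add1,r3:7,r4:Mul2
  c11: -  regs: r0:144,r1:1,r2:Add1,r3:7,r4:Mul2

STATUS = TAG Add1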